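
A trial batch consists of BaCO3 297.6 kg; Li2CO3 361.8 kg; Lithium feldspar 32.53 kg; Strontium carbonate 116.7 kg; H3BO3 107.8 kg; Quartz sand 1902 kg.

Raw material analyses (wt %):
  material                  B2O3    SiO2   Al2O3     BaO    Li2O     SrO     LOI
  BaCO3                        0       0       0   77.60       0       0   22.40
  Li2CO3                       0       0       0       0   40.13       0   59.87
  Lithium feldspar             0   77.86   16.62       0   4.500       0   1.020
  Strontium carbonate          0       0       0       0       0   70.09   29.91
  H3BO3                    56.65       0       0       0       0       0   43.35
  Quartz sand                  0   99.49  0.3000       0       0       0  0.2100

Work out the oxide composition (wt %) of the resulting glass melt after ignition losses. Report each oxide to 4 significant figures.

Values along the way are shown with 4-significant-figure rounding across the worked steps; the whole derivation carries full float precision at every stage — every reported number carries a single rounding; the derived quantities, including glass mass, six oxide percentages, the yield, totals, LOI, are computed using the weight values at 2449 kg of glass at full float precision exactly as shown in the question or the answer.
Per-oxide mass from batch:
  B2O3: 107.8·0.5665 = 61.07 kg
  SiO2: 32.53·0.7786 + 1902·0.9949 = 1918 kg
  Al2O3: 32.53·0.1662 + 1902·0.003000 = 11.11 kg
  BaO: 297.6·0.7760 = 230.9 kg
  Li2O: 361.8·0.4013 + 32.53·0.04500 = 146.7 kg
  SrO: 116.7·0.7009 = 81.80 kg
LOI: 297.6·0.2240 + 361.8·0.5987 + 32.53·0.01020 + 116.7·0.2991 + 107.8·0.4335 + 1902·0.002100 = 369.2 kg
Net of LOI, the glass mass = 2818 − 369.2 = 2449 kg (matching Σ of the oxides)
each wt % is 100 × oxide ÷ glass

Glass mass = 2449 kg (batch 2818 − LOI 369.2).
Composition: B2O3 2.493%, SiO2 78.30%, Al2O3 0.4537%, BaO 9.429%, Li2O 5.988%, SrO 3.340%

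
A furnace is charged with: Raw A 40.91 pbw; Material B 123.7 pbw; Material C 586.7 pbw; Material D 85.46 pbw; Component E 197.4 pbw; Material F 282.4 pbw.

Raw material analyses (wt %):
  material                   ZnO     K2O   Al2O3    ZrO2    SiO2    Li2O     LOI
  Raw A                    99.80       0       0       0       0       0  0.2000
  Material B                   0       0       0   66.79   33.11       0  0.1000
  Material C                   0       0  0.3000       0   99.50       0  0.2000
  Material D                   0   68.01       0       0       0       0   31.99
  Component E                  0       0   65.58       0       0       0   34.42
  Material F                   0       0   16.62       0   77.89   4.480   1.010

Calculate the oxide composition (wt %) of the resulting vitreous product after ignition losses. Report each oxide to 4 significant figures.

Glass mass = 1217 pbw (batch 1317 − LOI 99.51).
Composition: ZnO 3.355%, K2O 4.776%, Al2O3 14.64%, ZrO2 6.788%, SiO2 69.40%, Li2O 1.040%

Rounding to four significant figures applies to each mid-chain value as displayed; all arithmetic keeps exact precision at each step; a single rounding yields every reported figure — derived quantities (totals, LOI, glass mass, the six compositions, the yield) are recomputed at full float precision starting from the weights per 1217 pbw of glass, as set out in the problem or the answer.
Mass of each oxide from the mix:
  ZnO: 40.91·0.9980 = 40.83 pbw
  K2O: 85.46·0.6801 = 58.12 pbw
  Al2O3: 586.7·0.003000 + 197.4·0.6558 + 282.4·0.1662 = 178.1 pbw
  ZrO2: 123.7·0.6679 = 82.62 pbw
  SiO2: 123.7·0.3311 + 586.7·0.9950 + 282.4·0.7789 = 844.7 pbw
  Li2O: 282.4·0.04480 = 12.65 pbw
LOI: 40.91·0.002000 + 123.7·0.001000 + 586.7·0.002000 + 85.46·0.3199 + 197.4·0.3442 + 282.4·0.01010 = 99.51 pbw
The glass mass, total less LOI, = 1317 − 99.51 = 1217 pbw (equal to the oxide-mass sum)
wt %: oxide over glass, times 100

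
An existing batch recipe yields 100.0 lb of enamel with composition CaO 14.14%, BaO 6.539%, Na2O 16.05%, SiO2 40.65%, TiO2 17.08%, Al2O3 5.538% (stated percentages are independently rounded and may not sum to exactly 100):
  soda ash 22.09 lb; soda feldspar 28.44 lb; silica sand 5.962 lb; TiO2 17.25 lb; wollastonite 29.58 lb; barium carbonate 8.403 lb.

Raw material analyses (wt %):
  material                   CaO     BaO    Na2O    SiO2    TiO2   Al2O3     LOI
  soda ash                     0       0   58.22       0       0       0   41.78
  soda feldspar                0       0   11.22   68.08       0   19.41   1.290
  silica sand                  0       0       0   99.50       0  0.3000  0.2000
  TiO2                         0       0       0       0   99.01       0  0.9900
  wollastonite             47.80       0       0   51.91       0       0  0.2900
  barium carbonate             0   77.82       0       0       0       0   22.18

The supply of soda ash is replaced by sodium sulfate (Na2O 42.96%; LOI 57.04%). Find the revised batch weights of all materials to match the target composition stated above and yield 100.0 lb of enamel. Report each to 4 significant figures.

Revised batch per 100.0 lb enamel:
  sodium sulfate: 29.93 lb
  soda feldspar: 28.44 lb
  silica sand: 5.962 lb
  TiO2: 17.25 lb
  wollastonite: 29.58 lb
  barium carbonate: 8.403 lb
Total batch = 119.6 lb; LOI loss = 19.57 lb

Mid-chain values are printed (rounded to 4 significant figures) as written — every computation maintains full float precision through every step — exactly one rounding lands on each reported figure; the derived quantities (the totals, LOI, glass mass, the six compositions, the yield) are rebuilt using the weight values per 100.0 lb of glass in exact precision as given in either problem or answer.
Oxide mass targets, per 100.0 lb enamel:
  CaO: 14.14% × 100.0 = 14.14 lb
  BaO: 6.539% × 100.0 = 6.539 lb
  Na2O: 16.05% × 100.0 = 16.05 lb
  SiO2: 40.65% × 100.0 = 40.65 lb
  TiO2: 17.08% × 100.0 = 17.08 lb
  Al2O3: 5.538% × 100.0 = 5.538 lb
Verifying the oxide balance per the reported batch figures, against the basis in use (sums match the target masses once rounding is allowed for):
  CaO: 29.58·0.4780 = 14.14 lb (target 14.14 lb)
  BaO: 8.403·0.7782 = 6.539 lb (target 6.539 lb)
  Na2O: 29.93·0.4296 + 28.44·0.1122 = 16.05 lb (target 16.05 lb)
  SiO2: 28.44·0.6808 + 5.962·0.9950 + 29.58·0.5191 = 40.65 lb (target 40.65 lb)
  TiO2: 17.25·0.9901 = 17.08 lb (target 17.08 lb)
  Al2O3: 28.44·0.1941 + 5.962·0.003000 = 5.538 lb (target 5.538 lb)
Glass-mass sanity pass: whole batch net of LOI = 99.99 lb (oxide target masses add up to 100.0 lb; the stated basis being 100.0 lb — rounding explains the deltas).
Batch grand total — Σ batch = 119.6 lb; Σ batch·LOI gives LOI loss = 19.57 lb; yield = glass ÷ total batch = 83.63%.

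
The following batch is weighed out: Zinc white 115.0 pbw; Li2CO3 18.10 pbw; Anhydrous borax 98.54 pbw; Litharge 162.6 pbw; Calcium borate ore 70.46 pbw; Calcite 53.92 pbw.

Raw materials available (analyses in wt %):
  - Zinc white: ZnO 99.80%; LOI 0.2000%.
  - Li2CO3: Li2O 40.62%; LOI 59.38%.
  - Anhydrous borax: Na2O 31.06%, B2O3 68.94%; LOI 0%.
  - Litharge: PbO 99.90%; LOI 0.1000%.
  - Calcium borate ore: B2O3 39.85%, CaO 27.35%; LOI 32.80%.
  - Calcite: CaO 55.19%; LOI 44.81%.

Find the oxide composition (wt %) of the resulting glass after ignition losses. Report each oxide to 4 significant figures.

Glass mass = 460.2 pbw (batch 518.6 − LOI 58.41).
Composition: ZnO 24.94%, Na2O 6.651%, B2O3 20.86%, PbO 35.30%, CaO 10.65%, Li2O 1.598%

Mid-chain values appear with 4-significant-digit rounding in the working; the working math keeps full float precision from first step to last — each reported value undergoes a single rounding. Derived quantities (the six compositions, glass mass, yield, totals, LOI) are computed at exact precision using the weight values at 460.2 pbw of glass, exactly as printed in the question or the answer.
Delivered oxide masses:
  ZnO: 115.0·0.9980 = 114.8 pbw
  Na2O: 98.54·0.3106 = 30.61 pbw
  B2O3: 98.54·0.6894 + 70.46·0.3985 = 96.01 pbw
  PbO: 162.6·0.9990 = 162.4 pbw
  CaO: 70.46·0.2735 + 53.92·0.5519 = 49.03 pbw
  Li2O: 18.10·0.4062 = 7.352 pbw
LOI: 115.0·0.002000 + 18.10·0.5938 + 162.6·0.001000 + 70.46·0.3280 + 53.92·0.4481 = 58.41 pbw
Glass mass = batch − LOI = 518.6 − 58.41 = 460.2 pbw (consistent with Σ oxide mass)
wt %: oxide over glass, times 100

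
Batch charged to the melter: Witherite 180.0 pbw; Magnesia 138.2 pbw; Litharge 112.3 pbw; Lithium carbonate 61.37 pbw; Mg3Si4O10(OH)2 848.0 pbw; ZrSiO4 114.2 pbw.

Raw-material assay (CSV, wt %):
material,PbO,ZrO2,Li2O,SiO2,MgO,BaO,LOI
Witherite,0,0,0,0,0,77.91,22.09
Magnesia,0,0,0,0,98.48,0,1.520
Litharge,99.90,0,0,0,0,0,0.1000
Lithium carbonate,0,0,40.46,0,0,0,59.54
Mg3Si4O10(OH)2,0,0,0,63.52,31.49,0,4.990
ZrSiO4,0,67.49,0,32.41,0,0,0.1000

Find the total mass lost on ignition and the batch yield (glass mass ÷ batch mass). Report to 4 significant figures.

All arithmetic keeps exact precision in every operation. The intermediate values are shown (rounded to 4 significant digits) across the worked steps; exactly one rounding lands on each reported number. Derived quantities (the totals, the yield, the six compositions, ignition loss, glass mass) are re-derived from the weighed amounts for 1333 pbw of glass in full precision as written in problem or answer.
Each material's LOI contribution:
  Witherite: 180.0 × 0.2209 = 39.76 pbw
  Magnesia: 138.2 × 0.01520 = 2.101 pbw
  Litharge: 112.3 × 0.001000 = 0.1123 pbw
  Lithium carbonate: 61.37 × 0.5954 = 36.54 pbw
  Mg3Si4O10(OH)2: 848.0 × 0.04990 = 42.32 pbw
  ZrSiO4: 114.2 × 0.001000 = 0.1142 pbw
Total LOI = 120.9 pbw
Glass = batch − LOI = 1454 − 120.9 = 1333 pbw

LOI loss = 120.9 pbw; glass = 1333 pbw; yield = 91.68%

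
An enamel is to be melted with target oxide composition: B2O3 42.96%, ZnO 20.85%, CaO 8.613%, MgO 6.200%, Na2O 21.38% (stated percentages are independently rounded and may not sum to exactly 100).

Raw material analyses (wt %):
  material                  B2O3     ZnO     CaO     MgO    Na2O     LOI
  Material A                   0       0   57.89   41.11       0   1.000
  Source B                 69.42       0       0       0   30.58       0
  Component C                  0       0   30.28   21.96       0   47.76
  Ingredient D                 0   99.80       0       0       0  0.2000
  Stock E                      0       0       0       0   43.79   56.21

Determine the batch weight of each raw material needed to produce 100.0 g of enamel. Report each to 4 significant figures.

Batch per 100.0 g enamel:
  Material A: 5.313 g
  Source B: 61.88 g
  Component C: 18.29 g
  Ingredient D: 20.89 g
  Stock E: 5.608 g
Total batch = 112.0 g; LOI loss = 11.98 g; yield = 89.30%

All arithmetic keeps full precision at each step; mid-chain values are displayed with 4-significant-digit rounding in the working; every reported value takes just one rounding — all derived quantities, including the five compositions, the yield, net glass mass, ignition loss, the totals, are computed from the batch weights on 100.0 g of glass at full precision precisely as stated by either problem or answer.
The oxide mass targets at 100.0 g enamel:
  B2O3: 42.96% × 100.0 = 42.96 g
  ZnO: 20.85% × 100.0 = 20.85 g
  CaO: 8.613% × 100.0 = 8.613 g
  MgO: 6.200% × 100.0 = 6.200 g
  Na2O: 21.38% × 100.0 = 21.38 g
Verifying the oxide balance per the reported batch figures, relative to the basis at hand (target by target, the sums agree modulo rounding of the values):
  B2O3: 61.88·0.6942 = 42.96 g (target 42.96 g)
  ZnO: 20.89·0.9980 = 20.85 g (target 20.85 g)
  CaO: 5.313·0.5789 + 18.29·0.3028 = 8.614 g (target 8.613 g)
  MgO: 5.313·0.4111 + 18.29·0.2196 = 6.201 g (target 6.200 g)
  Na2O: 61.88·0.3058 + 5.608·0.4379 = 21.38 g (target 21.38 g)
Glass mass check: batch Σ − ignition loss = 100.0 g (per-oxide target masses sum to 100.0 g; stated basis 100.0 g — deltas are rounding alone).
Whole-batch sum: Σ batch = 112.0 g; LOI removed, Σ of batch·LOI: 11.98 g; as yield: glass ÷ batch → 89.30%.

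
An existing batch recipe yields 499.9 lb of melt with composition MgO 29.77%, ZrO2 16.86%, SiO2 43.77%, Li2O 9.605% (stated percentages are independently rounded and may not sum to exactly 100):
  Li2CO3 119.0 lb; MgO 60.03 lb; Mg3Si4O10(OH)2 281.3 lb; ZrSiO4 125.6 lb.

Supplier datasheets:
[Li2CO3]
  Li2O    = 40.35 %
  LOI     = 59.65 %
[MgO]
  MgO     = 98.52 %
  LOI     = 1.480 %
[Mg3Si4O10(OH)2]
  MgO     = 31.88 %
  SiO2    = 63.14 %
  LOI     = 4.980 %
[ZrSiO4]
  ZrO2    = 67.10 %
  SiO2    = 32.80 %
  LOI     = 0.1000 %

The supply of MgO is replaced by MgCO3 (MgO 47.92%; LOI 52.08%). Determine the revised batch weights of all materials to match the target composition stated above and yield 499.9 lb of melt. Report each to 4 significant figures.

Revised batch per 499.9 lb melt:
  Li2CO3: 119.0 lb
  MgCO3: 123.4 lb
  Mg3Si4O10(OH)2: 281.3 lb
  ZrSiO4: 125.6 lb
Total batch = 649.3 lb; LOI loss = 149.4 lb

In-progress results are printed (rounded to 4 significant figures) in the working — all internal work maintains full precision through every step. Every reported figure is rounded exactly once. Derived quantities are carried from the weighed amounts on 499.9 lb of glass in full precision (ignition loss, the four compositions, yield, glass mass, the totals), exactly as printed in problem or answer.
The oxide mass targets at 499.9 lb melt:
  MgO: 29.77% × 499.9 = 148.8 lb
  ZrO2: 16.86% × 499.9 = 84.28 lb
  SiO2: 43.77% × 499.9 = 218.8 lb
  Li2O: 9.605% × 499.9 = 48.02 lb
Mass-balance tally per oxide from the weights as reported, under the basis named above (each sum matches its target mass exact up to rounding of places):
  MgO: 123.4·0.4792 + 281.3·0.3188 = 148.8 lb (target 148.8 lb)
  ZrO2: 125.6·0.6710 = 84.28 lb (target 84.28 lb)
  SiO2: 281.3·0.6314 + 125.6·0.3280 = 218.8 lb (target 218.8 lb)
  Li2O: 119.0·0.4035 = 48.02 lb (target 48.02 lb)
Consistency of the glass mass: whole batch net of LOI = 499.9 lb (per-oxide target masses sum to 499.9 lb; with the basis standing at 499.9 lb — any gap is answer rounding).
Total batch = Σ batch = 649.3 lb; the LOI term Σ batch·LOI equals 149.4 lb; glass ÷ batch gives a yield of 76.99%.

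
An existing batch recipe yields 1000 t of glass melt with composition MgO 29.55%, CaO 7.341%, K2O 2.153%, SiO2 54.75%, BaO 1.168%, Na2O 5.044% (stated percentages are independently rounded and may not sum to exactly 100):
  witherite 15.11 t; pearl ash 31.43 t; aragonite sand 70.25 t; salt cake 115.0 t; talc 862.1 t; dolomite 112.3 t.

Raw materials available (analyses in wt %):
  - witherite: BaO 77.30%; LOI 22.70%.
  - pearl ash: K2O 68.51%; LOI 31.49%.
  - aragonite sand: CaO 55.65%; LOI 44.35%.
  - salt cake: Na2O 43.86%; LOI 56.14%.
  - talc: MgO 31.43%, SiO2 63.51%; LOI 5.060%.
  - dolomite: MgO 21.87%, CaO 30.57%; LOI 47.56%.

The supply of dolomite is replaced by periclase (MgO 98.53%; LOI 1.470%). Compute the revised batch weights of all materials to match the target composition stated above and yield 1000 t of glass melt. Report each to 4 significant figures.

Revised batch per 1000 t glass melt:
  witherite: 15.11 t
  pearl ash: 31.43 t
  aragonite sand: 131.9 t
  salt cake: 115.0 t
  talc: 862.1 t
  periclase: 24.92 t
Total batch = 1180 t; LOI loss = 180.4 t

Values along the way appear (rounded to four significant figures) in the working. All internal work keeps exact precision from start to finish. Every reported figure carries a single rounding — all derived quantities are rebuilt in full precision (the totals, the six compositions, glass mass, yield, LOI) using the weight values at 1000 t of glass, as written in the problem or the answer.
Target masses of each oxide per 1000 t glass melt:
  MgO: 29.55% × 1000 = 295.5 t
  CaO: 7.341% × 1000 = 73.41 t
  K2O: 2.153% × 1000 = 21.53 t
  SiO2: 54.75% × 1000 = 547.5 t
  BaO: 1.168% × 1000 = 11.68 t
  Na2O: 5.044% × 1000 = 50.44 t
Per-oxide balance check with the batch weights as given, on the stated basis (sum by sum, the targets are met up to rounding of the answer):
  MgO: 862.1·0.3143 + 24.92·0.9853 = 295.5 t (target 295.5 t)
  CaO: 131.9·0.5565 = 73.40 t (target 73.41 t)
  K2O: 31.43·0.6851 = 21.53 t (target 21.53 t)
  SiO2: 862.1·0.6351 = 547.5 t (target 547.5 t)
  BaO: 15.11·0.7730 = 11.68 t (target 11.68 t)
  Na2O: 115.0·0.4386 = 50.44 t (target 50.44 t)
Auditing the glass mass value: whole batch net of LOI = 1000 t (the targets, summed, come to 1000 t; with the basis standing at 1000 t — deltas are rounding alone).
Batch grand total — Σ batch = 1180 t; loss to ignition Σ batch·LOI = 180.4 t; as yield: glass ÷ batch → 84.72%.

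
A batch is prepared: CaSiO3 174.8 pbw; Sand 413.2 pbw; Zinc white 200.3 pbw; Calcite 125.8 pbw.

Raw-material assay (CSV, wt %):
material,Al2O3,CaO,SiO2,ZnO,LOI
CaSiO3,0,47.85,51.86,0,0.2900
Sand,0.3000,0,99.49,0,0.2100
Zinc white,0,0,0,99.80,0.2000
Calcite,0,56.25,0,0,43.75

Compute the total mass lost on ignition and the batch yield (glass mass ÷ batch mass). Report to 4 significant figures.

LOI loss = 56.81 pbw; glass = 857.3 pbw; yield = 93.78%

Values along the way are printed (rounded to four significant figures) as written. All arithmetic carries exact precision end to end; a single rounding produces every reported result — all derived quantities, which include ignition loss, totals, glass mass, yield, four oxide percentages, are carried in exact precision, exactly as printed in the problem or answer text, using the weight values for 857.3 pbw of glass.
Loss on ignition, line by line:
  CaSiO3: 174.8 × 0.002900 = 0.5069 pbw
  Sand: 413.2 × 0.002100 = 0.8677 pbw
  Zinc white: 200.3 × 0.002000 = 0.4006 pbw
  Calcite: 125.8 × 0.4375 = 55.04 pbw
Total LOI = 56.81 pbw
Glass = batch − LOI = 914.1 − 56.81 = 857.3 pbw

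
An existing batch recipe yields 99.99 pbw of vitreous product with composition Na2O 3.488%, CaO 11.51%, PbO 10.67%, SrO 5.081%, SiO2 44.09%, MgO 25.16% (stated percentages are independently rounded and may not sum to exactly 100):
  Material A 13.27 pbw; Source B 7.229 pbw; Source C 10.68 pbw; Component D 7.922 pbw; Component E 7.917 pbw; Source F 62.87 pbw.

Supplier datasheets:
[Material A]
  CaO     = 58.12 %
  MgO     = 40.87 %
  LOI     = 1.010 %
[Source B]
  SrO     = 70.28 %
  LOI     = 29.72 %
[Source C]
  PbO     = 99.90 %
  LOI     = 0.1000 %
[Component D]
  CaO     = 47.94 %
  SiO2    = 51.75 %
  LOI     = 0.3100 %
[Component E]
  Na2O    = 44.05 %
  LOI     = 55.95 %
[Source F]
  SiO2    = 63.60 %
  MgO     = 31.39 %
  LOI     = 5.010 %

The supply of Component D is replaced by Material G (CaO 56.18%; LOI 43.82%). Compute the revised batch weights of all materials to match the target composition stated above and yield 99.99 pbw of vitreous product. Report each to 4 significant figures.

Every computation holds full float precision end to end. The intermediate values are shown, with 4-significant-digit rounding, alongside each step. Exactly one rounding lands on every reported number — derived quantities are re-derived starting from the weights per 99.99 pbw of glass at exact precision (ignition loss, glass mass, yield, the six compositions, totals) precisely as stated by the question or the answer.
The oxide mass targets at 99.99 pbw vitreous product:
  Na2O: 3.488% × 99.99 = 3.488 pbw
  CaO: 11.51% × 99.99 = 11.51 pbw
  PbO: 10.67% × 99.99 = 10.67 pbw
  SrO: 5.081% × 99.99 = 5.080 pbw
  SiO2: 44.09% × 99.99 = 44.09 pbw
  MgO: 25.16% × 99.99 = 25.16 pbw
Mass-balance tally per oxide applying the batch weights above, relative to the basis at hand (target by target, the sums agree exact up to rounding of places):
  Na2O: 7.917·0.4405 = 3.487 pbw (target 3.488 pbw)
  CaO: 8.316·0.5812 + 11.88·0.5618 = 11.51 pbw (target 11.51 pbw)
  PbO: 10.68·0.9990 = 10.67 pbw (target 10.67 pbw)
  SrO: 7.229·0.7028 = 5.081 pbw (target 5.080 pbw)
  SiO2: 69.32·0.6360 = 44.09 pbw (target 44.09 pbw)
  MgO: 8.316·0.4087 + 69.32·0.3139 = 25.16 pbw (target 25.16 pbw)
Consistency of the glass mass: net batch after ignition = 99.99 pbw (per-oxide target masses sum to 99.99 pbw; the stated basis being 99.99 pbw — a pure rounding effect).
Batch grand total — Σ batch = 115.3 pbw; loss to ignition Σ batch·LOI = 15.35 pbw; glass ÷ batch gives a yield of 86.69%.

Revised batch per 99.99 pbw vitreous product:
  Material A: 8.316 pbw
  Source B: 7.229 pbw
  Source C: 10.68 pbw
  Material G: 11.88 pbw
  Component E: 7.917 pbw
  Source F: 69.32 pbw
Total batch = 115.3 pbw; LOI loss = 15.35 pbw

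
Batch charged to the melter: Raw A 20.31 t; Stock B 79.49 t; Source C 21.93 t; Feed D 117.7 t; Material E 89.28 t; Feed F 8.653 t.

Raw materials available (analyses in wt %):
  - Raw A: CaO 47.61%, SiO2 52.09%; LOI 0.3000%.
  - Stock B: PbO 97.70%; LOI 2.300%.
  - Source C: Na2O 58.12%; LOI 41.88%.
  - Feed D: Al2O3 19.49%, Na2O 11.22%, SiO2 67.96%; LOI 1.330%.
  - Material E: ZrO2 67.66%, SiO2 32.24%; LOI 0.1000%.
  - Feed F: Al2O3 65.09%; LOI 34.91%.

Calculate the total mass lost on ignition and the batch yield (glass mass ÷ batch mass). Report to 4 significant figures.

All internal work keeps full float precision in all steps. Values along the way appear, rounded to 4 significant digits, between the steps. Every reported result is rounded only once; the derived quantities are computed starting from the weights on 321.6 t of glass at full precision (glass mass, ignition loss, the six compositions, yield, totals), exactly as shown in problem or answer.
Ignition loss by material:
  Raw A: 20.31 × 0.003000 = 0.06093 t
  Stock B: 79.49 × 0.02300 = 1.828 t
  Source C: 21.93 × 0.4188 = 9.184 t
  Feed D: 117.7 × 0.01330 = 1.565 t
  Material E: 89.28 × 0.001000 = 0.08928 t
  Feed F: 8.653 × 0.3491 = 3.021 t
Total LOI = 15.75 t
Glass = batch − LOI = 337.4 − 15.75 = 321.6 t

LOI loss = 15.75 t; glass = 321.6 t; yield = 95.33%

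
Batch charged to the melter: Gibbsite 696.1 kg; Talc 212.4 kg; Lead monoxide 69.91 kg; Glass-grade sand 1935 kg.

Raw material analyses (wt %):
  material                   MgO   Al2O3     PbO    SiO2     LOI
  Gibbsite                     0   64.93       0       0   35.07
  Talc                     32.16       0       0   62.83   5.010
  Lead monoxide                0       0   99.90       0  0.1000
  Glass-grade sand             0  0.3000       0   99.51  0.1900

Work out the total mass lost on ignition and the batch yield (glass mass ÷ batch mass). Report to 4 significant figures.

All arithmetic maintains full float precision through every step — intermediates are printed rounded to four significant digits as written. Exactly one rounding goes into every reported result; the derived quantities (ignition loss, four oxide percentages, the yield, the totals, net glass mass) are re-derived in exact precision using the weight values per 2655 kg of glass as written in the problem or answer text.
Ignition loss by material:
  Gibbsite: 696.1 × 0.3507 = 244.1 kg
  Talc: 212.4 × 0.05010 = 10.64 kg
  Lead monoxide: 69.91 × 0.001000 = 0.06991 kg
  Glass-grade sand: 1935 × 0.001900 = 3.676 kg
Total LOI = 258.5 kg
Glass = batch − LOI = 2913 − 258.5 = 2655 kg

LOI loss = 258.5 kg; glass = 2655 kg; yield = 91.13%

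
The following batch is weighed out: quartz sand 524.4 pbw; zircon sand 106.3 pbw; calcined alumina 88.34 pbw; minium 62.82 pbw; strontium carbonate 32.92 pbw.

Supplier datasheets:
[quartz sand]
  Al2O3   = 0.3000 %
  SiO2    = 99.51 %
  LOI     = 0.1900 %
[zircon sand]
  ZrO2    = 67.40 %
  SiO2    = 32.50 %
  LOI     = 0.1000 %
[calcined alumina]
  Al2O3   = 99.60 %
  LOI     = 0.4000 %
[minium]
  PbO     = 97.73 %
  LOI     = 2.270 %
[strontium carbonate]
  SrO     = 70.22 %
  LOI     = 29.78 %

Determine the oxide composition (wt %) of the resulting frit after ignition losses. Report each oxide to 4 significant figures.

Glass mass = 802.1 pbw (batch 814.8 − LOI 12.69).
Composition: ZrO2 8.932%, Al2O3 11.17%, PbO 7.654%, SrO 2.882%, SiO2 69.37%

The intermediate values are printed rounded to four significant digits as written — each numeric step maintains full precision through every step; each reported result takes exactly one rounding. Derived quantities (ignition loss, the totals, the yield, the five compositions, glass mass) are computed at full float precision from the batch weights at 802.1 pbw of glass, as quoted within the problem or answer text.
Oxide masses out of the charge:
  ZrO2: 106.3·0.6740 = 71.65 pbw
  Al2O3: 524.4·0.003000 + 88.34·0.9960 = 89.56 pbw
  PbO: 62.82·0.9773 = 61.39 pbw
  SrO: 32.92·0.7022 = 23.12 pbw
  SiO2: 524.4·0.9951 + 106.3·0.3250 = 556.4 pbw
LOI: 524.4·0.001900 + 106.3·0.001000 + 88.34·0.004000 + 62.82·0.02270 + 32.92·0.2978 = 12.69 pbw
Glass mass = batch − LOI = 814.8 − 12.69 = 802.1 pbw (= the summed oxide contributions)
percent share: oxide ÷ glass, ×100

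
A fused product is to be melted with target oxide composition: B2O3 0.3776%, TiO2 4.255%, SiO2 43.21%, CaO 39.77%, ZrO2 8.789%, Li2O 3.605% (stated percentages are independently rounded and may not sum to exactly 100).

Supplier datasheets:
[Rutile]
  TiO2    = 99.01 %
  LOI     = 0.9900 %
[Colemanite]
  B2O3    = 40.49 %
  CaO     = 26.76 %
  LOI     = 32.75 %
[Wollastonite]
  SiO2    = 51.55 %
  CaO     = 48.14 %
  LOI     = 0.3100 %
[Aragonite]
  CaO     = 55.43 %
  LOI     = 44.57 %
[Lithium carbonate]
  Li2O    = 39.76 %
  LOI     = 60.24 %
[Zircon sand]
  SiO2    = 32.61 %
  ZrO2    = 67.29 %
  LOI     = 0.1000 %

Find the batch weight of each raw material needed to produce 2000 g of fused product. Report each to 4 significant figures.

Batch per 2000 g fused product:
  Rutile: 85.95 g
  Colemanite: 18.65 g
  Wollastonite: 1511 g
  Aragonite: 113.5 g
  Lithium carbonate: 181.3 g
  Zircon sand: 261.2 g
Total batch = 2172 g; LOI loss = 171.7 g; yield = 92.09%

The whole derivation holds full precision from first step to last. Mid-chain values are shown (rounded to four significant digits) in the printout; exactly one rounding goes into each reported value. Derived quantities are rebuilt in exact precision (six oxide percentages, totals, ignition loss, the yield, glass mass) starting from the weights at 2000 g of glass, as written in the problem or answer text.
Target oxide masses per 2000 g fused product:
  B2O3: 0.3776% × 2000 = 7.552 g
  TiO2: 4.255% × 2000 = 85.10 g
  SiO2: 43.21% × 2000 = 864.2 g
  CaO: 39.77% × 2000 = 795.4 g
  ZrO2: 8.789% × 2000 = 175.8 g
  Li2O: 3.605% × 2000 = 72.10 g
Checking each oxide sum given the weights on record, under the basis named above (target by target, the sums agree exact up to rounding of places):
  B2O3: 18.65·0.4049 = 7.551 g (target 7.552 g)
  TiO2: 85.95·0.9901 = 85.10 g (target 85.10 g)
  SiO2: 1511·0.5155 + 261.2·0.3261 = 864.1 g (target 864.2 g)
  CaO: 18.65·0.2676 + 1511·0.4814 + 113.5·0.5543 = 795.3 g (target 795.4 g)
  ZrO2: 261.2·0.6729 = 175.8 g (target 175.8 g)
  Li2O: 181.3·0.3976 = 72.08 g (target 72.10 g)
Glass-mass sanity pass: whole batch net of LOI = 2000 g (oxide target masses add up to 2000 g; versus the stated basis of 2000 g — any gap is answer rounding).
Summing the batch: Σ batch = 2172 g; ignition loss, Σ(batch × LOI) = 171.7 g; the yield ratio, glass ÷ batch: 92.09%.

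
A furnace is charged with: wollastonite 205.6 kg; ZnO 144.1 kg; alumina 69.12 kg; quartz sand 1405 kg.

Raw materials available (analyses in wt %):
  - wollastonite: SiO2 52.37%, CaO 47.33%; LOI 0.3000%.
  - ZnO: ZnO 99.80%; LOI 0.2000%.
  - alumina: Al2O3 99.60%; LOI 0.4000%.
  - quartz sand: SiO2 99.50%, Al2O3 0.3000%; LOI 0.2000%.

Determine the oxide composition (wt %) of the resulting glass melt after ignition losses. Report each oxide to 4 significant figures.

Every computation holds full float precision from first step to last. The intermediate values appear, rounded to 4 significant digits, in the working; each reported number takes exactly one rounding. Derived quantities are rebuilt at exact precision (the four compositions, yield, totals, glass mass, ignition loss) using the weight values for 1820 kg of glass, as they appear in either problem or answer.
Oxide masses out of the charge:
  SiO2: 205.6·0.5237 + 1405·0.9950 = 1506 kg
  CaO: 205.6·0.4733 = 97.31 kg
  Al2O3: 69.12·0.9960 + 1405·0.003000 = 73.06 kg
  ZnO: 144.1·0.9980 = 143.8 kg
LOI: 205.6·0.003000 + 144.1·0.002000 + 69.12·0.004000 + 1405·0.002000 = 3.991 kg
Resulting glass, batch − LOI: 1824 − 3.991 = 1820 kg (consistent with Σ oxide mass)
each oxide over glass, ×100, is wt %

Glass mass = 1820 kg (batch 1824 − LOI 3.991).
Composition: SiO2 82.74%, CaO 5.347%, Al2O3 4.015%, ZnO 7.902%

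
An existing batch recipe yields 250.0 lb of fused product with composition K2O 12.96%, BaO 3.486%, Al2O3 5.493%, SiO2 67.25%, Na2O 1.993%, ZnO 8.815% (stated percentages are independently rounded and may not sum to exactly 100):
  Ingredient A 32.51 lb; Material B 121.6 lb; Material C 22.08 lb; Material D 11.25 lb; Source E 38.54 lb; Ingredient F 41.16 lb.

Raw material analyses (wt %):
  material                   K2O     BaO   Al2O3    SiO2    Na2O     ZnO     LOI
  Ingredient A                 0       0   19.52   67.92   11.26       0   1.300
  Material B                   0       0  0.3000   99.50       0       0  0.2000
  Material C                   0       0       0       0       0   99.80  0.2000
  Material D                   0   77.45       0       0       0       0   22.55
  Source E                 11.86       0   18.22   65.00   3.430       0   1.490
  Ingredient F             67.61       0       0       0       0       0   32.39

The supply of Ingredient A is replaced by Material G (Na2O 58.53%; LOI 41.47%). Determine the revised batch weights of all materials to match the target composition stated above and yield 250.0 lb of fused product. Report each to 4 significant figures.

Revised batch per 250.0 lb fused product:
  Material G: 4.213 lb
  Material B: 121.0 lb
  Material C: 22.08 lb
  Material D: 11.25 lb
  Source E: 73.38 lb
  Ingredient F: 35.05 lb
Total batch = 267.0 lb; LOI loss = 17.02 lb

All arithmetic holds exact precision throughout; values along the way are printed (rounded to 4 significant digits) within the worked lines — every reported result is rounded once only — all derived quantities are carried in exact precision (glass mass, LOI, totals, the six compositions, the yield) using the weight values per 250.0 lb of glass, precisely as stated by the problem or the answer.
Oxide mass targets, per 250.0 lb fused product:
  K2O: 12.96% × 250.0 = 32.40 lb
  BaO: 3.486% × 250.0 = 8.715 lb
  Al2O3: 5.493% × 250.0 = 13.73 lb
  SiO2: 67.25% × 250.0 = 168.1 lb
  Na2O: 1.993% × 250.0 = 4.982 lb
  ZnO: 8.815% × 250.0 = 22.04 lb
Per-oxide balance check applying the batch weights above, under the basis named above (oxide sums agree with the targets modulo rounding of the values):
  K2O: 73.38·0.1186 + 35.05·0.6761 = 32.40 lb (target 32.40 lb)
  BaO: 11.25·0.7745 = 8.713 lb (target 8.715 lb)
  Al2O3: 121.0·0.003000 + 73.38·0.1822 = 13.73 lb (target 13.73 lb)
  SiO2: 121.0·0.9950 + 73.38·0.6500 = 168.1 lb (target 168.1 lb)
  Na2O: 4.213·0.5853 + 73.38·0.03430 = 4.983 lb (target 4.982 lb)
  ZnO: 22.08·0.9980 = 22.04 lb (target 22.04 lb)
Glass mass check: total charge less LOI = 250.0 lb (summing oxide targets gives 250.0 lb; the stated basis being 250.0 lb — differing by rounding only).
Batch total: Σ batch = 267.0 lb; Σ batch·LOI gives LOI loss = 17.02 lb; glass ÷ batch gives a yield of 93.63%.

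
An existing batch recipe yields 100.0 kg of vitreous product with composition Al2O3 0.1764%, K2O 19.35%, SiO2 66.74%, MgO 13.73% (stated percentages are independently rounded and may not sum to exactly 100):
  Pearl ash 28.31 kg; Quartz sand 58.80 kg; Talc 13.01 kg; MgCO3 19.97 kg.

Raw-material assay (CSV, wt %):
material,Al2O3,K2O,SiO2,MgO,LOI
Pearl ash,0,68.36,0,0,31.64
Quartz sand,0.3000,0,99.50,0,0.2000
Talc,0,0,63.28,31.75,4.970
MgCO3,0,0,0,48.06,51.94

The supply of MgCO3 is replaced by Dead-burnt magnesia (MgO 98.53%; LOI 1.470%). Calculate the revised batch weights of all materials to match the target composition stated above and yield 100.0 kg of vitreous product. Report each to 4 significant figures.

Values along the way appear, rounded to 4 significant figures, alongside each step; full float precision is maintained through every step. Each reported result receives exactly one rounding — all derived quantities are re-derived from the weighed amounts per 100.0 kg of glass at exact precision (yield, LOI, the totals, glass mass, the four compositions) as written in the problem or the answer.
Target masses of each oxide per 100.0 kg vitreous product:
  Al2O3: 0.1764% × 100.0 = 0.1764 kg
  K2O: 19.35% × 100.0 = 19.35 kg
  SiO2: 66.74% × 100.0 = 66.74 kg
  MgO: 13.73% × 100.0 = 13.73 kg
Mass-balance tally per oxide per the reported batch figures, relative to the basis at hand (every target is met by its sum exact up to rounding of places):
  Al2O3: 58.80·0.003000 = 0.1764 kg (target 0.1764 kg)
  K2O: 28.31·0.6836 = 19.35 kg (target 19.35 kg)
  SiO2: 58.80·0.9950 + 13.01·0.6328 = 66.74 kg (target 66.74 kg)
  MgO: 13.01·0.3175 + 9.742·0.9853 = 13.73 kg (target 13.73 kg)
Auditing the glass mass value: Σ batch − LOI loss = 100.0 kg (the Σ of target masses is 100.0 kg; stated basis 100.0 kg — deltas are rounding alone).
Summing the batch: Σ batch = 109.9 kg; the LOI term Σ batch·LOI equals 9.865 kg; the yield ratio, glass ÷ batch: 91.02%.

Revised batch per 100.0 kg vitreous product:
  Pearl ash: 28.31 kg
  Quartz sand: 58.80 kg
  Talc: 13.01 kg
  Dead-burnt magnesia: 9.742 kg
Total batch = 109.9 kg; LOI loss = 9.865 kg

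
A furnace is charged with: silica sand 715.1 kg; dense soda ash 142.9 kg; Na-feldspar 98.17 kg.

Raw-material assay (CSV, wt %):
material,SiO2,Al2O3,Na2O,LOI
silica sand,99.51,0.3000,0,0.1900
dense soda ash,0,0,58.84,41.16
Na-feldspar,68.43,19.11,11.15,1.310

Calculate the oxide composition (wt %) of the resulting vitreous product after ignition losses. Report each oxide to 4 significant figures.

Values along the way are shown, with 4-significant-figure rounding, across the worked steps; the whole derivation carries full float precision from first step to last — each reported figure is rounded once only. All derived quantities are carried from the weighed amounts at 894.7 kg of glass at full float precision (the yield, LOI, totals, glass mass, the three compositions) exactly as shown in the problem or answer text.
Per-oxide mass from batch:
  SiO2: 715.1·0.9951 + 98.17·0.6843 = 778.8 kg
  Al2O3: 715.1·0.003000 + 98.17·0.1911 = 20.91 kg
  Na2O: 142.9·0.5884 + 98.17·0.1115 = 95.03 kg
LOI: 715.1·0.001900 + 142.9·0.4116 + 98.17·0.01310 = 61.46 kg
Net of LOI, the glass mass = 956.2 − 61.46 = 894.7 kg (equal to the oxide-mass sum)
each wt % is 100 × oxide ÷ glass

Glass mass = 894.7 kg (batch 956.2 − LOI 61.46).
Composition: SiO2 87.04%, Al2O3 2.337%, Na2O 10.62%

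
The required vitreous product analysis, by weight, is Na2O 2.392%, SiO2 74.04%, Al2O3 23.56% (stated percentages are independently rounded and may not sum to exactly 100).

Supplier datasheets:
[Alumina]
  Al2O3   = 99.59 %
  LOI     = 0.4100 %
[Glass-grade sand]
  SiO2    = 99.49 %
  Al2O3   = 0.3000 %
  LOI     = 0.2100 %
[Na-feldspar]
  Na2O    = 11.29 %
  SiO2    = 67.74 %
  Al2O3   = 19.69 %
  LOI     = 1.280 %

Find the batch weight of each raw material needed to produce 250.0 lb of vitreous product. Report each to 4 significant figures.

Each numeric step holds exact precision all the way through. Working values are displayed, rounded to 4 significant digits, in the working — a single rounding completes each reported result; all derived quantities, which include glass mass, three oxide percentages, ignition loss, the yield, the totals, are rebuilt in exact precision, as written in problem or answer, from the weighed amounts per 250.0 lb of glass.
Target oxide masses per 250.0 lb vitreous product:
  Na2O: 2.392% × 250.0 = 5.980 lb
  SiO2: 74.04% × 250.0 = 185.1 lb
  Al2O3: 23.56% × 250.0 = 58.90 lb
Per-oxide balance check with the batch weights as given, for the quoted basis mass (sums match the target masses once rounding is allowed for):
  Na2O: 52.97·0.1129 = 5.980 lb (target 5.980 lb)
  SiO2: 150.0·0.9949 + 52.97·0.6774 = 185.1 lb (target 185.1 lb)
  Al2O3: 48.22·0.9959 + 150.0·0.003000 + 52.97·0.1969 = 58.90 lb (target 58.90 lb)
Glass-mass bookkeeping: total charge less LOI = 250.0 lb (the targets, summed, come to 250.0 lb; stated basis 250.0 lb — a pure rounding effect).
Adding the batch up: Σ batch = 251.2 lb; Σ batch·LOI gives LOI loss = 1.191 lb; glass ÷ batch gives a yield of 99.53%.

Batch per 250.0 lb vitreous product:
  Alumina: 48.22 lb
  Glass-grade sand: 150.0 lb
  Na-feldspar: 52.97 lb
Total batch = 251.2 lb; LOI loss = 1.191 lb; yield = 99.53%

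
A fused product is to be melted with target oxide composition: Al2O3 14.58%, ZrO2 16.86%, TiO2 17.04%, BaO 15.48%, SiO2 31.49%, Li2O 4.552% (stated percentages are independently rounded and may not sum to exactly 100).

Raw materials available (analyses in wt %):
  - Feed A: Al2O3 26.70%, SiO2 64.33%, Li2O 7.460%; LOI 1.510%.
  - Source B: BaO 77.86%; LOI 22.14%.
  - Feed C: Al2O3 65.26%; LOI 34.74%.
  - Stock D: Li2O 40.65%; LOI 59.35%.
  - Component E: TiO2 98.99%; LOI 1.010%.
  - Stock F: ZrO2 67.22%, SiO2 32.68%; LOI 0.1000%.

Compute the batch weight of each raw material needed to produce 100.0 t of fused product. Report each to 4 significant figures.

Batch per 100.0 t fused product:
  Feed A: 36.21 t
  Source B: 19.88 t
  Feed C: 7.527 t
  Stock D: 4.553 t
  Component E: 17.21 t
  Stock F: 25.08 t
Total batch = 110.5 t; LOI loss = 10.46 t; yield = 90.53%

Mid-chain values appear rounded to four significant figures across the worked steps; all arithmetic keeps full precision at each step; exactly one rounding is applied to each reported value — all derived quantities, including the totals, six oxide percentages, glass mass, the yield, LOI, are recomputed from the weighed amounts for 100.0 t of glass in exact precision, exactly as shown in the problem or the answer.
Target masses of each oxide per 100.0 t fused product:
  Al2O3: 14.58% × 100.0 = 14.58 t
  ZrO2: 16.86% × 100.0 = 16.86 t
  TiO2: 17.04% × 100.0 = 17.04 t
  BaO: 15.48% × 100.0 = 15.48 t
  SiO2: 31.49% × 100.0 = 31.49 t
  Li2O: 4.552% × 100.0 = 4.552 t
Checking each oxide sum applying the batch weights above, for the quoted basis mass (sums match the target masses within answer rounding):
  Al2O3: 36.21·0.2670 + 7.527·0.6526 = 14.58 t (target 14.58 t)
  ZrO2: 25.08·0.6722 = 16.86 t (target 16.86 t)
  TiO2: 17.21·0.9899 = 17.04 t (target 17.04 t)
  BaO: 19.88·0.7786 = 15.48 t (target 15.48 t)
  SiO2: 36.21·0.6433 + 25.08·0.3268 = 31.49 t (target 31.49 t)
  Li2O: 36.21·0.07460 + 4.553·0.4065 = 4.552 t (target 4.552 t)
Glass-mass sanity pass: Σ batch − LOI loss = 100.0 t (the Σ of target masses is 100.0 t; stated basis 100.0 t — gaps are rounding artifacts).
Batch grand total — Σ batch = 110.5 t; the LOI term Σ batch·LOI equals 10.46 t; glass ÷ batch gives a yield of 90.53%.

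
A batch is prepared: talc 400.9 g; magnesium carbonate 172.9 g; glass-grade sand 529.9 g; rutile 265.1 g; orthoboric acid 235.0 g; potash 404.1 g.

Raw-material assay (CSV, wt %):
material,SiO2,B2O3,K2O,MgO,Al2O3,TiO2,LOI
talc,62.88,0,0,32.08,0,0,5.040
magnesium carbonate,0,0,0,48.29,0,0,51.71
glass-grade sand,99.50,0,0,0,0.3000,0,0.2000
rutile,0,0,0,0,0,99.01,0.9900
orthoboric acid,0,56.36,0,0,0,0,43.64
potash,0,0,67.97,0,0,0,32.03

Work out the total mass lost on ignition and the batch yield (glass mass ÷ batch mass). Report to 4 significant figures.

Values along the way appear rounded to four significant figures across the worked steps — the whole derivation maintains full float precision throughout; every reported number receives exactly one rounding — derived quantities, which include glass mass, ignition loss, totals, the six compositions, yield, are carried at exact precision, exactly as printed in either problem or answer, from the batch weights on 1663 g of glass.
Material-by-material LOI:
  talc: 400.9 × 0.05040 = 20.21 g
  magnesium carbonate: 172.9 × 0.5171 = 89.41 g
  glass-grade sand: 529.9 × 0.002000 = 1.060 g
  rutile: 265.1 × 0.009900 = 2.624 g
  orthoboric acid: 235.0 × 0.4364 = 102.6 g
  potash: 404.1 × 0.3203 = 129.4 g
Total LOI = 345.3 g
Glass = batch − LOI = 2008 − 345.3 = 1663 g

LOI loss = 345.3 g; glass = 1663 g; yield = 82.80%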